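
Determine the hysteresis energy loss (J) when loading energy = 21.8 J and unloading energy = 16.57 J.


Hysteresis loss = loading - unloading
= 21.8 - 16.57
= 5.23 J

5.23 J


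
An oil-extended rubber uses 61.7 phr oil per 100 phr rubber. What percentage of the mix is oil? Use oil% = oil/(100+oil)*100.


Oil % = oil / (100 + oil) * 100
= 61.7 / (100 + 61.7) * 100
= 61.7 / 161.7 * 100
= 38.16%

38.16%


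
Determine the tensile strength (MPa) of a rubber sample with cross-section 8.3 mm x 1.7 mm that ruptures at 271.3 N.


Area = width * thickness = 8.3 * 1.7 = 14.11 mm^2
TS = force / area = 271.3 / 14.11 = 19.23 MPa

19.23 MPa


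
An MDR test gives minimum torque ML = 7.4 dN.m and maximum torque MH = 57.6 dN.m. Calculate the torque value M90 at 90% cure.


M90 = ML + 0.9 * (MH - ML)
M90 = 7.4 + 0.9 * (57.6 - 7.4)
M90 = 7.4 + 0.9 * 50.2
M90 = 52.58 dN.m

52.58 dN.m


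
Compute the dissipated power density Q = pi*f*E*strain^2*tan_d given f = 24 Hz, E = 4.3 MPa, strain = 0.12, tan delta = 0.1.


Q = pi * f * E * strain^2 * tan_d
= pi * 24 * 4.3 * 0.12^2 * 0.1
= pi * 24 * 4.3 * 0.0144 * 0.1
= 0.4669

Q = 0.4669


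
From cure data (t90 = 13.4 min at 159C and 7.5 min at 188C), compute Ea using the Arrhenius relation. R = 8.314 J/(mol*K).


T1 = 432.15 K, T2 = 461.15 K
1/T1 - 1/T2 = 1.4552e-04
ln(t1/t2) = ln(13.4/7.5) = 0.5804
Ea = 8.314 * 0.5804 / 1.4552e-04 = 33157.3645 J/mol
Ea = 33.16 kJ/mol

33.16 kJ/mol


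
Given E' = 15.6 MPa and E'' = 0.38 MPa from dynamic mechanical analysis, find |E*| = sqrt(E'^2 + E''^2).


|E*| = sqrt(E'^2 + E''^2)
= sqrt(15.6^2 + 0.38^2)
= sqrt(243.3600 + 0.1444)
= 15.605 MPa

15.605 MPa


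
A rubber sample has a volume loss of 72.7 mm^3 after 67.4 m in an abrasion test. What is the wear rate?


Rate = volume_loss / distance
= 72.7 / 67.4
= 1.079 mm^3/m

1.079 mm^3/m


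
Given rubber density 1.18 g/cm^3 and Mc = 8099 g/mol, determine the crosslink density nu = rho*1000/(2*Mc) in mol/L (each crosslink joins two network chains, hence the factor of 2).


nu = rho * 1000 / (2 * Mc)
nu = 1.18 * 1000 / (2 * 8099)
nu = 1180.0 / 16198
nu = 0.0728 mol/L

0.0728 mol/L


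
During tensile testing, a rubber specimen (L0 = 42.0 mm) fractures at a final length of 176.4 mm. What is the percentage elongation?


Elongation = (Lf - L0) / L0 * 100
= (176.4 - 42.0) / 42.0 * 100
= 134.4 / 42.0 * 100
= 320.0%

320.0%


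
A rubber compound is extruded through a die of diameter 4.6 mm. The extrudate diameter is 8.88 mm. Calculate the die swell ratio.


Die swell ratio = D_extrudate / D_die
= 8.88 / 4.6
= 1.93

Die swell = 1.93


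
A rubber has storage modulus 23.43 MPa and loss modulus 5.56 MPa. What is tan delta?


tan delta = E'' / E'
= 5.56 / 23.43
= 0.2373

tan delta = 0.2373


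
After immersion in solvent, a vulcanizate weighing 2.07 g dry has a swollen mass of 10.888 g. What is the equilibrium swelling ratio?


Q = W_swollen / W_dry
Q = 10.888 / 2.07
Q = 5.26

Q = 5.26


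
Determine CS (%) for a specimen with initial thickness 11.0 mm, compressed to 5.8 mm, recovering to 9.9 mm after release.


CS = (t0 - recovered) / (t0 - ts) * 100
= (11.0 - 9.9) / (11.0 - 5.8) * 100
= 1.1 / 5.2 * 100
= 21.2%

21.2%


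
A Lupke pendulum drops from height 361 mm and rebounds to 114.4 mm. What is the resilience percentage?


Resilience = h_rebound / h_drop * 100
= 114.4 / 361 * 100
= 31.7%

31.7%


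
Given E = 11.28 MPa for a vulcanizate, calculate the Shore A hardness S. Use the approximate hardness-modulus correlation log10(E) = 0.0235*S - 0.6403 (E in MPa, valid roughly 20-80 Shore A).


log10(E) = 0.0235*S - 0.6403  =>  S = (log10(E) + 0.6403) / 0.0235
log10(11.28) = 1.052309
S = (1.052309 + 0.6403) / 0.0235 = 1.692609 / 0.0235
S = 72.0

Shore A = 72.0


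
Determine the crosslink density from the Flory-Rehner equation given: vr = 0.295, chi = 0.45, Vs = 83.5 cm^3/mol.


ln(1 - vr) = ln(1 - 0.295) = -0.3496
Numerator = -((-0.3496) + 0.295 + 0.45 * 0.295^2) = 0.0154
Denominator = 83.5 * (0.295^(1/3) - 0.295/2) = 43.2691
nu = 0.0154 / 43.2691 = 3.5582e-04 mol/cm^3

3.5582e-04 mol/cm^3


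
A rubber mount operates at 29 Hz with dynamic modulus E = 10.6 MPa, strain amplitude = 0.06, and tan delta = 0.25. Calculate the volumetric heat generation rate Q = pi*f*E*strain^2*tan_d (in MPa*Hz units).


Q = pi * f * E * strain^2 * tan_d
= pi * 29 * 10.6 * 0.06^2 * 0.25
= pi * 29 * 10.6 * 0.0036 * 0.25
= 0.8692

Q = 0.8692


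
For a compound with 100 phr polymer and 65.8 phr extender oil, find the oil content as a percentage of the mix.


Oil % = oil / (100 + oil) * 100
= 65.8 / (100 + 65.8) * 100
= 65.8 / 165.8 * 100
= 39.69%

39.69%


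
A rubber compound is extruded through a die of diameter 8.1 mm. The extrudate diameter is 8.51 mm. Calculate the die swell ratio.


Die swell ratio = D_extrudate / D_die
= 8.51 / 8.1
= 1.051

Die swell = 1.051


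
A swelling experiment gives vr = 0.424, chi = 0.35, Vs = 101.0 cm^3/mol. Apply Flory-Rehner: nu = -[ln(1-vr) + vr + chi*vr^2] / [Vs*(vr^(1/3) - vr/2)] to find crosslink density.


ln(1 - vr) = ln(1 - 0.424) = -0.5516
Numerator = -((-0.5516) + 0.424 + 0.35 * 0.424^2) = 0.0647
Denominator = 101.0 * (0.424^(1/3) - 0.424/2) = 54.4650
nu = 0.0647 / 54.4650 = 0.0012 mol/cm^3

0.0012 mol/cm^3


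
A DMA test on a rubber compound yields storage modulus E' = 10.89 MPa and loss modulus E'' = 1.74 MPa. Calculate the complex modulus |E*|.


|E*| = sqrt(E'^2 + E''^2)
= sqrt(10.89^2 + 1.74^2)
= sqrt(118.5921 + 3.0276)
= 11.028 MPa

11.028 MPa


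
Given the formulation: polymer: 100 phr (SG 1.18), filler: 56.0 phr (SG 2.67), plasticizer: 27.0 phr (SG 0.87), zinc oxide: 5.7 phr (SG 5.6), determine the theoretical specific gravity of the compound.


Sum of weights = 188.7
Volume contributions:
  polymer: 100/1.18 = 84.7458
  filler: 56.0/2.67 = 20.9738
  plasticizer: 27.0/0.87 = 31.0345
  zinc oxide: 5.7/5.6 = 1.0179
Sum of volumes = 137.7719
SG = 188.7 / 137.7719 = 1.37

SG = 1.37


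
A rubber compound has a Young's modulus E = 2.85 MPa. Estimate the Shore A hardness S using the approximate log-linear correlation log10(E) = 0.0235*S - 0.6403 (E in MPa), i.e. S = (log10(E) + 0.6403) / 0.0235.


log10(E) = 0.0235*S - 0.6403  =>  S = (log10(E) + 0.6403) / 0.0235
log10(2.85) = 0.454845
S = (0.454845 + 0.6403) / 0.0235 = 1.095145 / 0.0235
S = 46.6

Shore A = 46.6


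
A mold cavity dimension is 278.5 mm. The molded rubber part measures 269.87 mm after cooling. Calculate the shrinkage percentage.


Shrinkage = (mold - part) / mold * 100
= (278.5 - 269.87) / 278.5 * 100
= 8.63 / 278.5 * 100
= 3.1%

3.1%


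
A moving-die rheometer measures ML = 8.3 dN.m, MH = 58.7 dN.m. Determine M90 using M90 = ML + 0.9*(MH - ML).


M90 = ML + 0.9 * (MH - ML)
M90 = 8.3 + 0.9 * (58.7 - 8.3)
M90 = 8.3 + 0.9 * 50.4
M90 = 53.66 dN.m

53.66 dN.m


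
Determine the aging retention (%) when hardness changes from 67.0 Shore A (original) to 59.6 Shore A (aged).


Retention = aged / original * 100
= 59.6 / 67.0 * 100
= 89.0%

89.0%


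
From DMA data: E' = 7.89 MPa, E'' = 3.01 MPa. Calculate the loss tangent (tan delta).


tan delta = E'' / E'
= 3.01 / 7.89
= 0.3815

tan delta = 0.3815


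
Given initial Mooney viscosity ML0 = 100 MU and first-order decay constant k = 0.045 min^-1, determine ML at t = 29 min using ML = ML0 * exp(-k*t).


ML = ML0 * exp(-k * t)
ML = 100 * exp(-0.045 * 29)
ML = 100 * 0.2712
ML = 27.12 MU

27.12 MU


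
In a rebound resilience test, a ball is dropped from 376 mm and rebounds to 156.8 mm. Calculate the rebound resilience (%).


Resilience = h_rebound / h_drop * 100
= 156.8 / 376 * 100
= 41.7%

41.7%


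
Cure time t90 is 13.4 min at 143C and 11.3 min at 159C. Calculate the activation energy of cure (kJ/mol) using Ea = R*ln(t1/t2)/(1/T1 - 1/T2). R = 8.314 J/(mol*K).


T1 = 416.15 K, T2 = 432.15 K
1/T1 - 1/T2 = 8.8968e-05
ln(t1/t2) = ln(13.4/11.3) = 0.1705
Ea = 8.314 * 0.1705 / 8.8968e-05 = 15928.5597 J/mol
Ea = 15.93 kJ/mol

15.93 kJ/mol


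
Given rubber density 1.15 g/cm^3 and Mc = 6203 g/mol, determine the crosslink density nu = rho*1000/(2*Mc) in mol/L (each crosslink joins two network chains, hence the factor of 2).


nu = rho * 1000 / (2 * Mc)
nu = 1.15 * 1000 / (2 * 6203)
nu = 1150.0 / 12406
nu = 0.0927 mol/L

0.0927 mol/L


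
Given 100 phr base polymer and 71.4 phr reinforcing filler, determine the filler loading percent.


Filler % = filler / (rubber + filler) * 100
= 71.4 / (100 + 71.4) * 100
= 71.4 / 171.4 * 100
= 41.66%

41.66%


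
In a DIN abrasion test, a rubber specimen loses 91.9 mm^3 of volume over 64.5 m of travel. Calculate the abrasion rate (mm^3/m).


Rate = volume_loss / distance
= 91.9 / 64.5
= 1.425 mm^3/m

1.425 mm^3/m


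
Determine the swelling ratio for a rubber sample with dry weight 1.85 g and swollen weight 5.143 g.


Q = W_swollen / W_dry
Q = 5.143 / 1.85
Q = 2.78

Q = 2.78


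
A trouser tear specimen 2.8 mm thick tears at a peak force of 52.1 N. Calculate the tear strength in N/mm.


Tear strength = force / thickness
= 52.1 / 2.8
= 18.61 N/mm

18.61 N/mm


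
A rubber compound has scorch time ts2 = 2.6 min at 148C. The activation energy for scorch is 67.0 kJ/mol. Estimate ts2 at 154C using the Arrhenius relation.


Convert temperatures: T1 = 148 + 273.15 = 421.15 K, T2 = 154 + 273.15 = 427.15 K
ts2_new = 2.6 * exp(67000 / 8.314 * (1/427.15 - 1/421.15))
1/T2 - 1/T1 = -3.3353e-05
ts2_new = 1.99 min

1.99 min


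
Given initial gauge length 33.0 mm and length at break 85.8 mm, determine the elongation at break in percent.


Elongation = (Lf - L0) / L0 * 100
= (85.8 - 33.0) / 33.0 * 100
= 52.8 / 33.0 * 100
= 160.0%

160.0%


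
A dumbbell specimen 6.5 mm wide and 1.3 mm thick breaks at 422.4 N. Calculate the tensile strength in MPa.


Area = width * thickness = 6.5 * 1.3 = 8.45 mm^2
TS = force / area = 422.4 / 8.45 = 49.99 MPa

49.99 MPa


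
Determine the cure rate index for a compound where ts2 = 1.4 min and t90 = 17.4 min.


CRI = 100 / (t90 - ts2)
= 100 / (17.4 - 1.4)
= 100 / 16.0
= 6.25 min^-1

6.25 min^-1


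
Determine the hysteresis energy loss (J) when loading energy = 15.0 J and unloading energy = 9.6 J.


Hysteresis loss = loading - unloading
= 15.0 - 9.6
= 5.4 J

5.4 J


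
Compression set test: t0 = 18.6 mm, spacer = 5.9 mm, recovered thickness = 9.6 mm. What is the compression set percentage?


CS = (t0 - recovered) / (t0 - ts) * 100
= (18.6 - 9.6) / (18.6 - 5.9) * 100
= 9.0 / 12.7 * 100
= 70.9%

70.9%


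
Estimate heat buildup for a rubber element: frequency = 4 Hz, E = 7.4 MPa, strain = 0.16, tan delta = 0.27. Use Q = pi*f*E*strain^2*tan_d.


Q = pi * f * E * strain^2 * tan_d
= pi * 4 * 7.4 * 0.16^2 * 0.27
= pi * 4 * 7.4 * 0.0256 * 0.27
= 0.6428

Q = 0.6428


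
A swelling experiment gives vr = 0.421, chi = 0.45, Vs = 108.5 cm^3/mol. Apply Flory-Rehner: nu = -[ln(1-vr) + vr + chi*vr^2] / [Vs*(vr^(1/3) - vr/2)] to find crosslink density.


ln(1 - vr) = ln(1 - 0.421) = -0.5465
Numerator = -((-0.5465) + 0.421 + 0.45 * 0.421^2) = 0.0457
Denominator = 108.5 * (0.421^(1/3) - 0.421/2) = 58.4795
nu = 0.0457 / 58.4795 = 7.8137e-04 mol/cm^3

7.8137e-04 mol/cm^3


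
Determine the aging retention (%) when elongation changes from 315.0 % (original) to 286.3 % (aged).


Retention = aged / original * 100
= 286.3 / 315.0 * 100
= 90.9%

90.9%


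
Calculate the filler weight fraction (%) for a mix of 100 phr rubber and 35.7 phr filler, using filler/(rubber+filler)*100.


Filler % = filler / (rubber + filler) * 100
= 35.7 / (100 + 35.7) * 100
= 35.7 / 135.7 * 100
= 26.31%

26.31%


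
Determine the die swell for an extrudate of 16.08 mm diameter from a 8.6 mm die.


Die swell ratio = D_extrudate / D_die
= 16.08 / 8.6
= 1.87

Die swell = 1.87


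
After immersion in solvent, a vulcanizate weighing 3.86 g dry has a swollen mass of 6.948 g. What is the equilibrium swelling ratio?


Q = W_swollen / W_dry
Q = 6.948 / 3.86
Q = 1.8

Q = 1.8


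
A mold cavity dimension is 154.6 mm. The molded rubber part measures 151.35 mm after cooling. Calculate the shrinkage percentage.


Shrinkage = (mold - part) / mold * 100
= (154.6 - 151.35) / 154.6 * 100
= 3.25 / 154.6 * 100
= 2.1%

2.1%


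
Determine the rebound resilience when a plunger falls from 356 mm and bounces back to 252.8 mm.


Resilience = h_rebound / h_drop * 100
= 252.8 / 356 * 100
= 71.0%

71.0%


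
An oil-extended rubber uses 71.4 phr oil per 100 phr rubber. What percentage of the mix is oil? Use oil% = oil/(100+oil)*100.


Oil % = oil / (100 + oil) * 100
= 71.4 / (100 + 71.4) * 100
= 71.4 / 171.4 * 100
= 41.66%

41.66%


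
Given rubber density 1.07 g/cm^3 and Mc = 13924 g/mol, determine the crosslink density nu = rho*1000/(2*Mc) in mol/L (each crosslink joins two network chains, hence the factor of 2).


nu = rho * 1000 / (2 * Mc)
nu = 1.07 * 1000 / (2 * 13924)
nu = 1070.0 / 27848
nu = 0.0384 mol/L

0.0384 mol/L


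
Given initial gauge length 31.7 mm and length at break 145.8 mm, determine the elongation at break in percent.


Elongation = (Lf - L0) / L0 * 100
= (145.8 - 31.7) / 31.7 * 100
= 114.1 / 31.7 * 100
= 359.9%

359.9%


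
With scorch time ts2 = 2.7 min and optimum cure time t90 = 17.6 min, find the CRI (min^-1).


CRI = 100 / (t90 - ts2)
= 100 / (17.6 - 2.7)
= 100 / 14.9
= 6.71 min^-1

6.71 min^-1


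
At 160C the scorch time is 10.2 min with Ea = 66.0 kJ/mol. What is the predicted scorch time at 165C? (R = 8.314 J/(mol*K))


Convert temperatures: T1 = 160 + 273.15 = 433.15 K, T2 = 165 + 273.15 = 438.15 K
ts2_new = 10.2 * exp(66000 / 8.314 * (1/438.15 - 1/433.15))
1/T2 - 1/T1 = -2.6346e-05
ts2_new = 8.28 min

8.28 min


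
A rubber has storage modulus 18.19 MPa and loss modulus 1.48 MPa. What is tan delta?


tan delta = E'' / E'
= 1.48 / 18.19
= 0.0814

tan delta = 0.0814


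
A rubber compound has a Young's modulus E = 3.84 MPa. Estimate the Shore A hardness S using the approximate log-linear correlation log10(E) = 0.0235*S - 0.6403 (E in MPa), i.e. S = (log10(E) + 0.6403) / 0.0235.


log10(E) = 0.0235*S - 0.6403  =>  S = (log10(E) + 0.6403) / 0.0235
log10(3.84) = 0.584331
S = (0.584331 + 0.6403) / 0.0235 = 1.224631 / 0.0235
S = 52.1

Shore A = 52.1


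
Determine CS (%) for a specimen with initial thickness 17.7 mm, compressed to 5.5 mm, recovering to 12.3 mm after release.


CS = (t0 - recovered) / (t0 - ts) * 100
= (17.7 - 12.3) / (17.7 - 5.5) * 100
= 5.4 / 12.2 * 100
= 44.3%

44.3%


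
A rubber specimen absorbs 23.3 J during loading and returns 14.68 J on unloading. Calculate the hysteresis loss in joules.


Hysteresis loss = loading - unloading
= 23.3 - 14.68
= 8.62 J

8.62 J


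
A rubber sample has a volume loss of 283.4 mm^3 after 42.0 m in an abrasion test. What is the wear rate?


Rate = volume_loss / distance
= 283.4 / 42.0
= 6.748 mm^3/m

6.748 mm^3/m


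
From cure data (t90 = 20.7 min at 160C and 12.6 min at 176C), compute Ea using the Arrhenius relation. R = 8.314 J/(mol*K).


T1 = 433.15 K, T2 = 449.15 K
1/T1 - 1/T2 = 8.2241e-05
ln(t1/t2) = ln(20.7/12.6) = 0.4964
Ea = 8.314 * 0.4964 / 8.2241e-05 = 50186.1411 J/mol
Ea = 50.19 kJ/mol

50.19 kJ/mol


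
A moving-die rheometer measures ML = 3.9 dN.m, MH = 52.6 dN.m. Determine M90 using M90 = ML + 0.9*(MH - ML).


M90 = ML + 0.9 * (MH - ML)
M90 = 3.9 + 0.9 * (52.6 - 3.9)
M90 = 3.9 + 0.9 * 48.7
M90 = 47.73 dN.m

47.73 dN.m


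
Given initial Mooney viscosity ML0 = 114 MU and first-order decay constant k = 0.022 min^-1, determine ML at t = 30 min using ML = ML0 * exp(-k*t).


ML = ML0 * exp(-k * t)
ML = 114 * exp(-0.022 * 30)
ML = 114 * 0.5169
ML = 58.92 MU

58.92 MU


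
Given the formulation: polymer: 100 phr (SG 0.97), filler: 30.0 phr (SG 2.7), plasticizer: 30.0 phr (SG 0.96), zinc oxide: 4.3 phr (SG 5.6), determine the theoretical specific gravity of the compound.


Sum of weights = 164.3
Volume contributions:
  polymer: 100/0.97 = 103.0928
  filler: 30.0/2.7 = 11.1111
  plasticizer: 30.0/0.96 = 31.2500
  zinc oxide: 4.3/5.6 = 0.7679
Sum of volumes = 146.2218
SG = 164.3 / 146.2218 = 1.124

SG = 1.124


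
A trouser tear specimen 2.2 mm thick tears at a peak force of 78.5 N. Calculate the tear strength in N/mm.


Tear strength = force / thickness
= 78.5 / 2.2
= 35.68 N/mm

35.68 N/mm


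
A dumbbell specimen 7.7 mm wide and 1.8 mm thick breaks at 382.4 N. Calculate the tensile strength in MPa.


Area = width * thickness = 7.7 * 1.8 = 13.86 mm^2
TS = force / area = 382.4 / 13.86 = 27.59 MPa

27.59 MPa


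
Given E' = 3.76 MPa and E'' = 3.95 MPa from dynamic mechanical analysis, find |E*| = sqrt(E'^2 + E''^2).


|E*| = sqrt(E'^2 + E''^2)
= sqrt(3.76^2 + 3.95^2)
= sqrt(14.1376 + 15.6025)
= 5.453 MPa

5.453 MPa


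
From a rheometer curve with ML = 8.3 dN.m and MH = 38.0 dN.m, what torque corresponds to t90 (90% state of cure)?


M90 = ML + 0.9 * (MH - ML)
M90 = 8.3 + 0.9 * (38.0 - 8.3)
M90 = 8.3 + 0.9 * 29.7
M90 = 35.03 dN.m

35.03 dN.m


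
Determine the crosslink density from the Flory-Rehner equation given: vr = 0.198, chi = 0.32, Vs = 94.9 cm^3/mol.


ln(1 - vr) = ln(1 - 0.198) = -0.2206
Numerator = -((-0.2206) + 0.198 + 0.32 * 0.198^2) = 0.0101
Denominator = 94.9 * (0.198^(1/3) - 0.198/2) = 45.9171
nu = 0.0101 / 45.9171 = 2.1999e-04 mol/cm^3

2.1999e-04 mol/cm^3


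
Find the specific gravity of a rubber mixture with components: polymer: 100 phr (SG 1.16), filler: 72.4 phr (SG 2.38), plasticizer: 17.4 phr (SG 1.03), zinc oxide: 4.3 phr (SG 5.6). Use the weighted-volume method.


Sum of weights = 194.1
Volume contributions:
  polymer: 100/1.16 = 86.2069
  filler: 72.4/2.38 = 30.4202
  plasticizer: 17.4/1.03 = 16.8932
  zinc oxide: 4.3/5.6 = 0.7679
Sum of volumes = 134.2881
SG = 194.1 / 134.2881 = 1.445

SG = 1.445


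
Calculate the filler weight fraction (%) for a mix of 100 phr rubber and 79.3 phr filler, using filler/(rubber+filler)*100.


Filler % = filler / (rubber + filler) * 100
= 79.3 / (100 + 79.3) * 100
= 79.3 / 179.3 * 100
= 44.23%

44.23%


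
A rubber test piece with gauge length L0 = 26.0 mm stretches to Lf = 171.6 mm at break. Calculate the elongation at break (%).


Elongation = (Lf - L0) / L0 * 100
= (171.6 - 26.0) / 26.0 * 100
= 145.6 / 26.0 * 100
= 560.0%

560.0%


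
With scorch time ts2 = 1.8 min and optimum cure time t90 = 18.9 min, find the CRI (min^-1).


CRI = 100 / (t90 - ts2)
= 100 / (18.9 - 1.8)
= 100 / 17.1
= 5.85 min^-1

5.85 min^-1


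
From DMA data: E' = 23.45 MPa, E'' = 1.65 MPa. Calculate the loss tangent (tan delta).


tan delta = E'' / E'
= 1.65 / 23.45
= 0.0704

tan delta = 0.0704


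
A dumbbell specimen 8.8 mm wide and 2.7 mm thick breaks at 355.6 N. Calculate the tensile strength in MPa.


Area = width * thickness = 8.8 * 2.7 = 23.76 mm^2
TS = force / area = 355.6 / 23.76 = 14.97 MPa

14.97 MPa


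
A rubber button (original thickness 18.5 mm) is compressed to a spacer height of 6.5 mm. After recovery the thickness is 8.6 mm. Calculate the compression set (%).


CS = (t0 - recovered) / (t0 - ts) * 100
= (18.5 - 8.6) / (18.5 - 6.5) * 100
= 9.9 / 12.0 * 100
= 82.5%

82.5%


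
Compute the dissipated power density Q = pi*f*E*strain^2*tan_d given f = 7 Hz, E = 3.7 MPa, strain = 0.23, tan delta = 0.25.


Q = pi * f * E * strain^2 * tan_d
= pi * 7 * 3.7 * 0.23^2 * 0.25
= pi * 7 * 3.7 * 0.0529 * 0.25
= 1.0761

Q = 1.0761


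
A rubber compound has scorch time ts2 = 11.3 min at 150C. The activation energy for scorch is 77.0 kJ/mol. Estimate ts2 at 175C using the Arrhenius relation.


Convert temperatures: T1 = 150 + 273.15 = 423.15 K, T2 = 175 + 273.15 = 448.15 K
ts2_new = 11.3 * exp(77000 / 8.314 * (1/448.15 - 1/423.15))
1/T2 - 1/T1 = -1.3183e-04
ts2_new = 3.33 min

3.33 min


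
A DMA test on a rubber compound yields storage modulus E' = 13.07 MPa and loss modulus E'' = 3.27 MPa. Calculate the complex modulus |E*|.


|E*| = sqrt(E'^2 + E''^2)
= sqrt(13.07^2 + 3.27^2)
= sqrt(170.8249 + 10.6929)
= 13.473 MPa

13.473 MPa


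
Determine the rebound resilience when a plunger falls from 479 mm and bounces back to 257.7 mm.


Resilience = h_rebound / h_drop * 100
= 257.7 / 479 * 100
= 53.8%

53.8%


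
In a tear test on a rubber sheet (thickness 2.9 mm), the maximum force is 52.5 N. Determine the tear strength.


Tear strength = force / thickness
= 52.5 / 2.9
= 18.1 N/mm

18.1 N/mm


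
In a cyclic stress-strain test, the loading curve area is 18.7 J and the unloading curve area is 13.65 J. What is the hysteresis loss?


Hysteresis loss = loading - unloading
= 18.7 - 13.65
= 5.05 J

5.05 J


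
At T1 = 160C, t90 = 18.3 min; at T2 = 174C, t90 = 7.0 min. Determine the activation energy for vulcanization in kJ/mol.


T1 = 433.15 K, T2 = 447.15 K
1/T1 - 1/T2 = 7.2283e-05
ln(t1/t2) = ln(18.3/7.0) = 0.9610
Ea = 8.314 * 0.9610 / 7.2283e-05 = 110533.2191 J/mol
Ea = 110.53 kJ/mol

110.53 kJ/mol


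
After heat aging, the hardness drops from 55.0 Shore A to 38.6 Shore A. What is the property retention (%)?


Retention = aged / original * 100
= 38.6 / 55.0 * 100
= 70.2%

70.2%


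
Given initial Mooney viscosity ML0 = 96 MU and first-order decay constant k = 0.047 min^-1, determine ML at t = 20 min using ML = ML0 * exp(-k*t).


ML = ML0 * exp(-k * t)
ML = 96 * exp(-0.047 * 20)
ML = 96 * 0.3906
ML = 37.5 MU

37.5 MU


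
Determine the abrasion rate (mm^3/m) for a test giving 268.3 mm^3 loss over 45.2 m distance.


Rate = volume_loss / distance
= 268.3 / 45.2
= 5.936 mm^3/m

5.936 mm^3/m


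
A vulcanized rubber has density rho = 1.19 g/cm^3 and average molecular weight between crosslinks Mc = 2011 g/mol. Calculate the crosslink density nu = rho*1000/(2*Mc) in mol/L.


nu = rho * 1000 / (2 * Mc)
nu = 1.19 * 1000 / (2 * 2011)
nu = 1190.0 / 4022
nu = 0.2959 mol/L

0.2959 mol/L


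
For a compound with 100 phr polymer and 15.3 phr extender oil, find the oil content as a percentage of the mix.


Oil % = oil / (100 + oil) * 100
= 15.3 / (100 + 15.3) * 100
= 15.3 / 115.3 * 100
= 13.27%

13.27%


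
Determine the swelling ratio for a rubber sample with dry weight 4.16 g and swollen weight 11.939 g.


Q = W_swollen / W_dry
Q = 11.939 / 4.16
Q = 2.87

Q = 2.87


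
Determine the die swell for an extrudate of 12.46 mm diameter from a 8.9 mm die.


Die swell ratio = D_extrudate / D_die
= 12.46 / 8.9
= 1.4

Die swell = 1.4


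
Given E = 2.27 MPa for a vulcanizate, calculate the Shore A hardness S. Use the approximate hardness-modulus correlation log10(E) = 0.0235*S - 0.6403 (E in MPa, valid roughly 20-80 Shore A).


log10(E) = 0.0235*S - 0.6403  =>  S = (log10(E) + 0.6403) / 0.0235
log10(2.27) = 0.356026
S = (0.356026 + 0.6403) / 0.0235 = 0.996326 / 0.0235
S = 42.4

Shore A = 42.4


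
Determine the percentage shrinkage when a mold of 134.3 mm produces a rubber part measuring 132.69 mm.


Shrinkage = (mold - part) / mold * 100
= (134.3 - 132.69) / 134.3 * 100
= 1.61 / 134.3 * 100
= 1.2%

1.2%


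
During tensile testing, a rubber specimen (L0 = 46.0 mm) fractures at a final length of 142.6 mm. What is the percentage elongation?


Elongation = (Lf - L0) / L0 * 100
= (142.6 - 46.0) / 46.0 * 100
= 96.6 / 46.0 * 100
= 210.0%

210.0%


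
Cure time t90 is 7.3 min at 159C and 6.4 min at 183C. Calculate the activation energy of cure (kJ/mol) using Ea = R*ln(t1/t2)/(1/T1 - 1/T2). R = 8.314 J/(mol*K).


T1 = 432.15 K, T2 = 456.15 K
1/T1 - 1/T2 = 1.2175e-04
ln(t1/t2) = ln(7.3/6.4) = 0.1316
Ea = 8.314 * 0.1316 / 1.2175e-04 = 8985.0156 J/mol
Ea = 8.99 kJ/mol

8.99 kJ/mol


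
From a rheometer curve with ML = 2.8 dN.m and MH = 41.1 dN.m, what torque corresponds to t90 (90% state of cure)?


M90 = ML + 0.9 * (MH - ML)
M90 = 2.8 + 0.9 * (41.1 - 2.8)
M90 = 2.8 + 0.9 * 38.3
M90 = 37.27 dN.m

37.27 dN.m


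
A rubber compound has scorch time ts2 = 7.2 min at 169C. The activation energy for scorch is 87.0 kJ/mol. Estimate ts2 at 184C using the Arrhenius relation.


Convert temperatures: T1 = 169 + 273.15 = 442.15 K, T2 = 184 + 273.15 = 457.15 K
ts2_new = 7.2 * exp(87000 / 8.314 * (1/457.15 - 1/442.15))
1/T2 - 1/T1 = -7.4210e-05
ts2_new = 3.31 min

3.31 min


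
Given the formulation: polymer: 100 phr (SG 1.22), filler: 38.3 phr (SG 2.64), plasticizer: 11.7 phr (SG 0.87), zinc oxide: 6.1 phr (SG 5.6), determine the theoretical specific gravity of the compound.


Sum of weights = 156.1
Volume contributions:
  polymer: 100/1.22 = 81.9672
  filler: 38.3/2.64 = 14.5076
  plasticizer: 11.7/0.87 = 13.4483
  zinc oxide: 6.1/5.6 = 1.0893
Sum of volumes = 111.0124
SG = 156.1 / 111.0124 = 1.406

SG = 1.406


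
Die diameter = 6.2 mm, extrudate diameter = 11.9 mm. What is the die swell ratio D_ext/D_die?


Die swell ratio = D_extrudate / D_die
= 11.9 / 6.2
= 1.919

Die swell = 1.919


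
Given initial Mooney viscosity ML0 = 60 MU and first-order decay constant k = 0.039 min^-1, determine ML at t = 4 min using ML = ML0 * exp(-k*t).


ML = ML0 * exp(-k * t)
ML = 60 * exp(-0.039 * 4)
ML = 60 * 0.8556
ML = 51.33 MU

51.33 MU


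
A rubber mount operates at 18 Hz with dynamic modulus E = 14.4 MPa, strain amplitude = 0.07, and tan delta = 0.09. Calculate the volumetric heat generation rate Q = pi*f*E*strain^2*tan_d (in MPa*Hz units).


Q = pi * f * E * strain^2 * tan_d
= pi * 18 * 14.4 * 0.07^2 * 0.09
= pi * 18 * 14.4 * 0.0049 * 0.09
= 0.3591

Q = 0.3591


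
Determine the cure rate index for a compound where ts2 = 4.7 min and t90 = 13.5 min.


CRI = 100 / (t90 - ts2)
= 100 / (13.5 - 4.7)
= 100 / 8.8
= 11.36 min^-1

11.36 min^-1


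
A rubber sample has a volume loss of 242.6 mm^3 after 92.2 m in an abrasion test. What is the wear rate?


Rate = volume_loss / distance
= 242.6 / 92.2
= 2.631 mm^3/m

2.631 mm^3/m


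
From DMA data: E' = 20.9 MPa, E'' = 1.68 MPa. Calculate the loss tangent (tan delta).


tan delta = E'' / E'
= 1.68 / 20.9
= 0.0804

tan delta = 0.0804


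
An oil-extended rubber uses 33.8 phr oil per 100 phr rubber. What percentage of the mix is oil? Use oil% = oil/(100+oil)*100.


Oil % = oil / (100 + oil) * 100
= 33.8 / (100 + 33.8) * 100
= 33.8 / 133.8 * 100
= 25.26%

25.26%


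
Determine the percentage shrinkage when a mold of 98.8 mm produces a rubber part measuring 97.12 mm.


Shrinkage = (mold - part) / mold * 100
= (98.8 - 97.12) / 98.8 * 100
= 1.68 / 98.8 * 100
= 1.7%

1.7%


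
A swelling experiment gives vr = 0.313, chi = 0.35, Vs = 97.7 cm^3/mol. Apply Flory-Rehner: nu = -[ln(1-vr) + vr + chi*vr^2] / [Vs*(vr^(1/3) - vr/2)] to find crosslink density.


ln(1 - vr) = ln(1 - 0.313) = -0.3754
Numerator = -((-0.3754) + 0.313 + 0.35 * 0.313^2) = 0.0281
Denominator = 97.7 * (0.313^(1/3) - 0.313/2) = 51.0449
nu = 0.0281 / 51.0449 = 5.5112e-04 mol/cm^3

5.5112e-04 mol/cm^3


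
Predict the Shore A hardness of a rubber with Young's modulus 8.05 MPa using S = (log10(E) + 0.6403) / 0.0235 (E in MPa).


log10(E) = 0.0235*S - 0.6403  =>  S = (log10(E) + 0.6403) / 0.0235
log10(8.05) = 0.905796
S = (0.905796 + 0.6403) / 0.0235 = 1.546096 / 0.0235
S = 65.8

Shore A = 65.8


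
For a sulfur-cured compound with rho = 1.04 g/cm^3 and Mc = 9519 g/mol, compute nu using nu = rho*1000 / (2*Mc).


nu = rho * 1000 / (2 * Mc)
nu = 1.04 * 1000 / (2 * 9519)
nu = 1040.0 / 19038
nu = 0.0546 mol/L

0.0546 mol/L


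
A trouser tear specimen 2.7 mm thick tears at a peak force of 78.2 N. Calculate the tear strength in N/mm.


Tear strength = force / thickness
= 78.2 / 2.7
= 28.96 N/mm

28.96 N/mm


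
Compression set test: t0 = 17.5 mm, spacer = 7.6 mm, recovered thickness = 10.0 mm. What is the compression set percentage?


CS = (t0 - recovered) / (t0 - ts) * 100
= (17.5 - 10.0) / (17.5 - 7.6) * 100
= 7.5 / 9.9 * 100
= 75.8%

75.8%


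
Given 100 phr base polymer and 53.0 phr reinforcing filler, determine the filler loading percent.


Filler % = filler / (rubber + filler) * 100
= 53.0 / (100 + 53.0) * 100
= 53.0 / 153.0 * 100
= 34.64%

34.64%


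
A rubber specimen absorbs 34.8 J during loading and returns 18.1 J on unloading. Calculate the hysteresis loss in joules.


Hysteresis loss = loading - unloading
= 34.8 - 18.1
= 16.7 J

16.7 J


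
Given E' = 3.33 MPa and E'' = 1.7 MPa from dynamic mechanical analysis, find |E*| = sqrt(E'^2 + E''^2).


|E*| = sqrt(E'^2 + E''^2)
= sqrt(3.33^2 + 1.7^2)
= sqrt(11.0889 + 2.8900)
= 3.739 MPa

3.739 MPa


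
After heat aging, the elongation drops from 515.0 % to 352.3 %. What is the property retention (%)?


Retention = aged / original * 100
= 352.3 / 515.0 * 100
= 68.4%

68.4%


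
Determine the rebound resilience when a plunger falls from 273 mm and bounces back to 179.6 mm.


Resilience = h_rebound / h_drop * 100
= 179.6 / 273 * 100
= 65.8%

65.8%


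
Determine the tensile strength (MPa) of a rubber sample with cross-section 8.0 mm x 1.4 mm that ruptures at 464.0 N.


Area = width * thickness = 8.0 * 1.4 = 11.2 mm^2
TS = force / area = 464.0 / 11.2 = 41.43 MPa

41.43 MPa


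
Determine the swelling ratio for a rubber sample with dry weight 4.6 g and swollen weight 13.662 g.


Q = W_swollen / W_dry
Q = 13.662 / 4.6
Q = 2.97

Q = 2.97


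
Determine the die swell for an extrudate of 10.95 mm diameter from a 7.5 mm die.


Die swell ratio = D_extrudate / D_die
= 10.95 / 7.5
= 1.46

Die swell = 1.46


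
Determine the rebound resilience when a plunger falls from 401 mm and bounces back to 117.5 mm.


Resilience = h_rebound / h_drop * 100
= 117.5 / 401 * 100
= 29.3%

29.3%


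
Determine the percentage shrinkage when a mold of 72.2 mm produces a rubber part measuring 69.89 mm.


Shrinkage = (mold - part) / mold * 100
= (72.2 - 69.89) / 72.2 * 100
= 2.31 / 72.2 * 100
= 3.2%

3.2%


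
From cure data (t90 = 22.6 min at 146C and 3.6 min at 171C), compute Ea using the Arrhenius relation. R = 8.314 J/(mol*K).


T1 = 419.15 K, T2 = 444.15 K
1/T1 - 1/T2 = 1.3429e-04
ln(t1/t2) = ln(22.6/3.6) = 1.8370
Ea = 8.314 * 1.8370 / 1.3429e-04 = 113731.8495 J/mol
Ea = 113.73 kJ/mol

113.73 kJ/mol


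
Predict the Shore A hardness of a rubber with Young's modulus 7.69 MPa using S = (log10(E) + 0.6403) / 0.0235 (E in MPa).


log10(E) = 0.0235*S - 0.6403  =>  S = (log10(E) + 0.6403) / 0.0235
log10(7.69) = 0.885926
S = (0.885926 + 0.6403) / 0.0235 = 1.526226 / 0.0235
S = 64.9

Shore A = 64.9


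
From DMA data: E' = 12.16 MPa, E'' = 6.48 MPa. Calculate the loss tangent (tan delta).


tan delta = E'' / E'
= 6.48 / 12.16
= 0.5329

tan delta = 0.5329


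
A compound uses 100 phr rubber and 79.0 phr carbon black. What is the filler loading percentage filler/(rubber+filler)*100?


Filler % = filler / (rubber + filler) * 100
= 79.0 / (100 + 79.0) * 100
= 79.0 / 179.0 * 100
= 44.13%

44.13%


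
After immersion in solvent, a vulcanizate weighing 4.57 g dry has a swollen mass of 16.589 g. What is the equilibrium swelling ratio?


Q = W_swollen / W_dry
Q = 16.589 / 4.57
Q = 3.63

Q = 3.63


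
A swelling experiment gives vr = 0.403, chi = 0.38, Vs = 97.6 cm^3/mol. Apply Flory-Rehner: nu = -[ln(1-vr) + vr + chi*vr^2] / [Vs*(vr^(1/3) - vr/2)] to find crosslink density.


ln(1 - vr) = ln(1 - 0.403) = -0.5158
Numerator = -((-0.5158) + 0.403 + 0.38 * 0.403^2) = 0.0511
Denominator = 97.6 * (0.403^(1/3) - 0.403/2) = 52.4252
nu = 0.0511 / 52.4252 = 9.7516e-04 mol/cm^3

9.7516e-04 mol/cm^3


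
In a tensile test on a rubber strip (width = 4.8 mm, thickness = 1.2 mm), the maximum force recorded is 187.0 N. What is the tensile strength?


Area = width * thickness = 4.8 * 1.2 = 5.76 mm^2
TS = force / area = 187.0 / 5.76 = 32.47 MPa

32.47 MPa


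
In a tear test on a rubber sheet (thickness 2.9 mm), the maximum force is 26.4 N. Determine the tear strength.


Tear strength = force / thickness
= 26.4 / 2.9
= 9.1 N/mm

9.1 N/mm


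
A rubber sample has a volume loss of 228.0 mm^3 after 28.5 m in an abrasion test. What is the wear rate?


Rate = volume_loss / distance
= 228.0 / 28.5
= 8.0 mm^3/m

8.0 mm^3/m


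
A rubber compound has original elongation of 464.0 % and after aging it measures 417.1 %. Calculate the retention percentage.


Retention = aged / original * 100
= 417.1 / 464.0 * 100
= 89.9%

89.9%


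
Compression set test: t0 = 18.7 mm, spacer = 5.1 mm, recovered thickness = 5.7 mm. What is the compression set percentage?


CS = (t0 - recovered) / (t0 - ts) * 100
= (18.7 - 5.7) / (18.7 - 5.1) * 100
= 13.0 / 13.6 * 100
= 95.6%

95.6%


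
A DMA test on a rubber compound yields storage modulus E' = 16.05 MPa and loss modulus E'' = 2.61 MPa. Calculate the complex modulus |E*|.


|E*| = sqrt(E'^2 + E''^2)
= sqrt(16.05^2 + 2.61^2)
= sqrt(257.6025 + 6.8121)
= 16.261 MPa

16.261 MPa


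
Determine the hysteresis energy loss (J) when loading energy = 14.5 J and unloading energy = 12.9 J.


Hysteresis loss = loading - unloading
= 14.5 - 12.9
= 1.6 J

1.6 J


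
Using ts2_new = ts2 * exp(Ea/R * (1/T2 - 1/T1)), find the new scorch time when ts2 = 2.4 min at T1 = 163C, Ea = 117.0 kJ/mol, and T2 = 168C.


Convert temperatures: T1 = 163 + 273.15 = 436.15 K, T2 = 168 + 273.15 = 441.15 K
ts2_new = 2.4 * exp(117000 / 8.314 * (1/441.15 - 1/436.15))
1/T2 - 1/T1 = -2.5987e-05
ts2_new = 1.66 min

1.66 min


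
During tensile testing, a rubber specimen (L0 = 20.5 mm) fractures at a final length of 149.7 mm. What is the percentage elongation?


Elongation = (Lf - L0) / L0 * 100
= (149.7 - 20.5) / 20.5 * 100
= 129.2 / 20.5 * 100
= 630.2%

630.2%


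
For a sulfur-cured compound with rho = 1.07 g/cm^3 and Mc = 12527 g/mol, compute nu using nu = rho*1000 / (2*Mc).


nu = rho * 1000 / (2 * Mc)
nu = 1.07 * 1000 / (2 * 12527)
nu = 1070.0 / 25054
nu = 0.0427 mol/L

0.0427 mol/L


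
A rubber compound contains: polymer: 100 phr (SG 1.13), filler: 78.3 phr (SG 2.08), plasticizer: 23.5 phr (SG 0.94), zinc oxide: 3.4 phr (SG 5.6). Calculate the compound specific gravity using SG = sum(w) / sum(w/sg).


Sum of weights = 205.2
Volume contributions:
  polymer: 100/1.13 = 88.4956
  filler: 78.3/2.08 = 37.6442
  plasticizer: 23.5/0.94 = 25.0000
  zinc oxide: 3.4/5.6 = 0.6071
Sum of volumes = 151.7469
SG = 205.2 / 151.7469 = 1.352

SG = 1.352


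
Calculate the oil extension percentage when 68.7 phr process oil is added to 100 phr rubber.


Oil % = oil / (100 + oil) * 100
= 68.7 / (100 + 68.7) * 100
= 68.7 / 168.7 * 100
= 40.72%

40.72%


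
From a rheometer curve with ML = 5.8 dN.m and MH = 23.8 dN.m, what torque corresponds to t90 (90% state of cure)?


M90 = ML + 0.9 * (MH - ML)
M90 = 5.8 + 0.9 * (23.8 - 5.8)
M90 = 5.8 + 0.9 * 18.0
M90 = 22.0 dN.m

22.0 dN.m


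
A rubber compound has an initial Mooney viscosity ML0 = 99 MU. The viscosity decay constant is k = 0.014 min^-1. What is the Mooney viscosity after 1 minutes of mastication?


ML = ML0 * exp(-k * t)
ML = 99 * exp(-0.014 * 1)
ML = 99 * 0.9861
ML = 97.62 MU

97.62 MU


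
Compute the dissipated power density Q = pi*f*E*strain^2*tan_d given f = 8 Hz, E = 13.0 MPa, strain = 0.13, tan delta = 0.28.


Q = pi * f * E * strain^2 * tan_d
= pi * 8 * 13.0 * 0.13^2 * 0.28
= pi * 8 * 13.0 * 0.0169 * 0.28
= 1.5461

Q = 1.5461


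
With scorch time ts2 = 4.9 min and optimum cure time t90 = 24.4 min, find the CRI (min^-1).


CRI = 100 / (t90 - ts2)
= 100 / (24.4 - 4.9)
= 100 / 19.5
= 5.13 min^-1

5.13 min^-1


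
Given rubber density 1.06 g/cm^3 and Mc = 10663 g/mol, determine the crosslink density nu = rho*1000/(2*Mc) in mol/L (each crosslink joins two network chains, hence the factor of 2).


nu = rho * 1000 / (2 * Mc)
nu = 1.06 * 1000 / (2 * 10663)
nu = 1060.0 / 21326
nu = 0.0497 mol/L

0.0497 mol/L


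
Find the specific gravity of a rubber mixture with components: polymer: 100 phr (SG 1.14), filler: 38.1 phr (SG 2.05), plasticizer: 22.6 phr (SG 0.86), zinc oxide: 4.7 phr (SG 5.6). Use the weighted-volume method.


Sum of weights = 165.4
Volume contributions:
  polymer: 100/1.14 = 87.7193
  filler: 38.1/2.05 = 18.5854
  plasticizer: 22.6/0.86 = 26.2791
  zinc oxide: 4.7/5.6 = 0.8393
Sum of volumes = 133.4230
SG = 165.4 / 133.4230 = 1.24

SG = 1.24


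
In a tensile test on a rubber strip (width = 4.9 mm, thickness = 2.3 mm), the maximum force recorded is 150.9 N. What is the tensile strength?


Area = width * thickness = 4.9 * 2.3 = 11.27 mm^2
TS = force / area = 150.9 / 11.27 = 13.39 MPa

13.39 MPa


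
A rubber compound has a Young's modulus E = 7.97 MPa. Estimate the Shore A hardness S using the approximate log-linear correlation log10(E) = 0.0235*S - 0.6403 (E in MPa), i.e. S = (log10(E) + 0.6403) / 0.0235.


log10(E) = 0.0235*S - 0.6403  =>  S = (log10(E) + 0.6403) / 0.0235
log10(7.97) = 0.901458
S = (0.901458 + 0.6403) / 0.0235 = 1.541758 / 0.0235
S = 65.6

Shore A = 65.6


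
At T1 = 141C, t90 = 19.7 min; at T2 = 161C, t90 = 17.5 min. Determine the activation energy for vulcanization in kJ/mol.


T1 = 414.15 K, T2 = 434.15 K
1/T1 - 1/T2 = 1.1123e-04
ln(t1/t2) = ln(19.7/17.5) = 0.1184
Ea = 8.314 * 0.1184 / 1.1123e-04 = 8851.0403 J/mol
Ea = 8.85 kJ/mol

8.85 kJ/mol


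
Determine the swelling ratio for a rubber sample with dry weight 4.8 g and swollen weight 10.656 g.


Q = W_swollen / W_dry
Q = 10.656 / 4.8
Q = 2.22

Q = 2.22


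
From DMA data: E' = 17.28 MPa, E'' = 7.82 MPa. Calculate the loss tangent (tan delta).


tan delta = E'' / E'
= 7.82 / 17.28
= 0.4525

tan delta = 0.4525


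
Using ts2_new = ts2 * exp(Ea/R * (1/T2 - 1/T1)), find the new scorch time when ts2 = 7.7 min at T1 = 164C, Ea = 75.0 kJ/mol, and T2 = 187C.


Convert temperatures: T1 = 164 + 273.15 = 437.15 K, T2 = 187 + 273.15 = 460.15 K
ts2_new = 7.7 * exp(75000 / 8.314 * (1/460.15 - 1/437.15))
1/T2 - 1/T1 = -1.1434e-04
ts2_new = 2.74 min

2.74 min


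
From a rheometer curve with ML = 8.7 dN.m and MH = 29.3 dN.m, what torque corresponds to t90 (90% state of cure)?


M90 = ML + 0.9 * (MH - ML)
M90 = 8.7 + 0.9 * (29.3 - 8.7)
M90 = 8.7 + 0.9 * 20.6
M90 = 27.24 dN.m

27.24 dN.m


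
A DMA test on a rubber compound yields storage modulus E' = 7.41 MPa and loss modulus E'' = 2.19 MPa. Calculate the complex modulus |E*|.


|E*| = sqrt(E'^2 + E''^2)
= sqrt(7.41^2 + 2.19^2)
= sqrt(54.9081 + 4.7961)
= 7.727 MPa

7.727 MPa


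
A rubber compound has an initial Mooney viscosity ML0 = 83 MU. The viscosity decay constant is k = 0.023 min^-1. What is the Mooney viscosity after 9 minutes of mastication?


ML = ML0 * exp(-k * t)
ML = 83 * exp(-0.023 * 9)
ML = 83 * 0.8130
ML = 67.48 MU

67.48 MU


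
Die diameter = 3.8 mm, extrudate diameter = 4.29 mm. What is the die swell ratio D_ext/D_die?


Die swell ratio = D_extrudate / D_die
= 4.29 / 3.8
= 1.129

Die swell = 1.129


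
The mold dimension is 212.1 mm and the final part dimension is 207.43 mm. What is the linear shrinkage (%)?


Shrinkage = (mold - part) / mold * 100
= (212.1 - 207.43) / 212.1 * 100
= 4.67 / 212.1 * 100
= 2.2%

2.2%


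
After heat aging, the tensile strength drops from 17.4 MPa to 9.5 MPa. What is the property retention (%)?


Retention = aged / original * 100
= 9.5 / 17.4 * 100
= 54.6%

54.6%


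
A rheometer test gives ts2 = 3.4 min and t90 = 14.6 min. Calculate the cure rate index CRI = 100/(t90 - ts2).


CRI = 100 / (t90 - ts2)
= 100 / (14.6 - 3.4)
= 100 / 11.2
= 8.93 min^-1

8.93 min^-1


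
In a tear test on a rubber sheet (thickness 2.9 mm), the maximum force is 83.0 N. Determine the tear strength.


Tear strength = force / thickness
= 83.0 / 2.9
= 28.62 N/mm

28.62 N/mm


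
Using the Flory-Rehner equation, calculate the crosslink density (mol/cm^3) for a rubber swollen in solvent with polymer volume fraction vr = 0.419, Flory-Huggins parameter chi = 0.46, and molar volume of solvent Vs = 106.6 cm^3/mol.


ln(1 - vr) = ln(1 - 0.419) = -0.5430
Numerator = -((-0.5430) + 0.419 + 0.46 * 0.419^2) = 0.0432
Denominator = 106.6 * (0.419^(1/3) - 0.419/2) = 57.4353
nu = 0.0432 / 57.4353 = 7.5296e-04 mol/cm^3

7.5296e-04 mol/cm^3
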